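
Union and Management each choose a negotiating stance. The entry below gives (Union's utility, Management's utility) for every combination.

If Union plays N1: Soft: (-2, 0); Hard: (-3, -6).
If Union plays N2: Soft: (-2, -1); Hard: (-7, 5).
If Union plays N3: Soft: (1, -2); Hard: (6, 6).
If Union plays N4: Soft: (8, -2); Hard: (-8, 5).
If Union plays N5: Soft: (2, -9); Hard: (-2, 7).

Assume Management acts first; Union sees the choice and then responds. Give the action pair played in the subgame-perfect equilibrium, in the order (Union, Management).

Union best-responds to each possible Management move:
- Soft: BR = N4, leader payoff -2.
- Hard: BR = N3, leader payoff 6.
Maximizing over -2, 6, Management chooses Hard. Subgame-perfect outcome: (N3, Hard) with payoffs (6, 6).

(N3, Hard)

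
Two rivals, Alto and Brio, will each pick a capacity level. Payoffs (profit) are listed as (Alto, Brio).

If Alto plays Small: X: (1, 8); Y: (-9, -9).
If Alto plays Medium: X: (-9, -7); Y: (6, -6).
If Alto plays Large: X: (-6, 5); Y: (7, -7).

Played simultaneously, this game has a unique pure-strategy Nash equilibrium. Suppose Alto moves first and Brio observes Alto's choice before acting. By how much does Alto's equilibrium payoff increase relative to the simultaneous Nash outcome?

Brio best-responds to each possible Alto move:
- Small: Brio compares 8, -9 and picks X; Alto would get 1.
- Medium: Brio compares -7, -6 and picks Y; Alto would get 6.
- Large: Brio compares 5, -7 and picks X; Alto would get -6.
Among 1, 6, -6, the best is 6 at Medium. Subgame-perfect outcome: (Medium, Y) with payoffs (6, -6).
Now find the simultaneous Nash equilibrium.
Alto's best replies: X→Small; Y→Large.
Brio's best replies: Small→X; Medium→Y; Large→X.
The unique mutual best reply is (Small, X), giving (1, 8).
Alto's commitment gain: 6 − 1 = 5.

5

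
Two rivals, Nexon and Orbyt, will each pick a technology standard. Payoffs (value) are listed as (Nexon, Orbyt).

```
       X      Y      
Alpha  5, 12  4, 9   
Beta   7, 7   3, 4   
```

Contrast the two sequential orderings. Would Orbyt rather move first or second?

first

If Nexon leads: Orbyt's best replies are Alpha→X, Beta→X; Nexon's induced payoffs 5, 7; outcome (Beta, X), payoffs (7, 7).
If Orbyt leads: Nexon's best replies are X→Beta, Y→Alpha; Orbyt's induced payoffs 7, 9; outcome (Alpha, Y), payoffs (4, 9).
Orbyt gets 9 moving first and 7 moving second, so Orbyt prefers to move first.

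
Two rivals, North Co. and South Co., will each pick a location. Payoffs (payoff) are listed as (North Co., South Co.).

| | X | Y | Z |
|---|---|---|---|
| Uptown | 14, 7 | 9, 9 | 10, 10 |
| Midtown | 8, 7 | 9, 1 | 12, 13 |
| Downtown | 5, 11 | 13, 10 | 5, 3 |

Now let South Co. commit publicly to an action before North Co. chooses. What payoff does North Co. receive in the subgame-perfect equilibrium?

12

Solve by backward induction (South Co. leads).
- X: BR = Uptown, leader payoff 7.
- Y: BR = Downtown, leader payoff 10.
- Z: BR = Midtown, leader payoff 13.
Among 7, 10, 13, the best is 13 at Z. Subgame-perfect outcome: (Midtown, Z) with payoffs (12, 13).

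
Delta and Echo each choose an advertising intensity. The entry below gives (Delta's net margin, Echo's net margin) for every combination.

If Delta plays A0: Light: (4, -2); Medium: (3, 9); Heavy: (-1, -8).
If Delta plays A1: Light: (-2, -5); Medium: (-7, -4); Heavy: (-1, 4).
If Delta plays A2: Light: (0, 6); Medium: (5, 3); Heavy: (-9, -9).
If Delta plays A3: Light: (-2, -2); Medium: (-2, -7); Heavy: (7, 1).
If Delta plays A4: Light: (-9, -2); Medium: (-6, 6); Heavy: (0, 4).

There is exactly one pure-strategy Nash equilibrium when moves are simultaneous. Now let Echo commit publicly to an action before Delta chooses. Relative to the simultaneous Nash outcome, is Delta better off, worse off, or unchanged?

Delta best-responds to each possible Echo move:
- Light: BR = A0, leader payoff -2.
- Medium: BR = A2, leader payoff 3.
- Heavy: BR = A3, leader payoff 1.
Echo's induced payoffs are -2, 3, 1, so Echo commits to Medium. Subgame-perfect outcome: (A2, Medium) with payoffs (5, 3).
Under simultaneous play:
Delta's best replies: Light→A0; Medium→A2; Heavy→A3.
Echo's best replies: A0→Medium; A1→Heavy; A2→Light; A3→Heavy; A4→Medium.
Only (A3, Heavy) has each player best-responding; Nash payoffs (7, 1).
Delta earns 5 sequentially versus 7 at the Nash outcome: worse off.

worse off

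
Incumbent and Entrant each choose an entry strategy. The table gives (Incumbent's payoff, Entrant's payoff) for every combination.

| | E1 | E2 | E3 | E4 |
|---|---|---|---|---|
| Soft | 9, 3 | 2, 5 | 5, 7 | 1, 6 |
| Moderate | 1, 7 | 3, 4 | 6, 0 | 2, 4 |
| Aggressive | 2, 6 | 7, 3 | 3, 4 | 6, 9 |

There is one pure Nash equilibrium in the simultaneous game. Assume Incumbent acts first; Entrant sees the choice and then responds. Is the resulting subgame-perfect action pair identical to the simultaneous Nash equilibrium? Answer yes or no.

yes

Solve by backward induction (Incumbent leads).
- Soft → Entrant plays E3 (best of 3, 5, 7, 6); Incumbent gets 5.
- Moderate → Entrant plays E1 (best of 7, 4, 0, 4); Incumbent gets 1.
- Aggressive → Entrant plays E4 (best of 6, 3, 4, 9); Incumbent gets 6.
Maximizing over 5, 1, 6, Incumbent chooses Aggressive. Subgame-perfect outcome: (Aggressive, E4) with payoffs (6, 9).
Now find the simultaneous Nash equilibrium.
Incumbent's best replies: E1→Soft; E2→Aggressive; E3→Moderate; E4→Aggressive.
Entrant's best replies: Soft→E3; Moderate→E1; Aggressive→E4.
Only (Aggressive, E4) has each player best-responding; Nash payoffs (6, 9).
Sequential outcome (Aggressive, E4) coincides with the Nash profile (Aggressive, E4).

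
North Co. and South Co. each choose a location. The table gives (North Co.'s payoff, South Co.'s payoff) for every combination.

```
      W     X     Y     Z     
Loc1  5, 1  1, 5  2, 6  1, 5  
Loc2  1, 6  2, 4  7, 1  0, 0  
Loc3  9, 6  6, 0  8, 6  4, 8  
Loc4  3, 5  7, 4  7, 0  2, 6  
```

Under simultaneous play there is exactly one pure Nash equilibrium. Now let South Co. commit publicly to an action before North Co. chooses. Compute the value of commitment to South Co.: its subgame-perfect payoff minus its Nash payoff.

0

Backward induction with South Co. moving first.
- W: North Co. compares 5, 1, 9, 3 and picks Loc3; South Co. would get 6.
- X: North Co. compares 1, 2, 6, 7 and picks Loc4; South Co. would get 4.
- Y: North Co. compares 2, 7, 8, 7 and picks Loc3; South Co. would get 6.
- Z: North Co. compares 1, 0, 4, 2 and picks Loc3; South Co. would get 8.
Among 6, 4, 6, 8, the best is 8 at Z. Subgame-perfect outcome: (Loc3, Z) with payoffs (4, 8).
Under simultaneous play:
North Co.'s best replies: W→Loc3; X→Loc4; Y→Loc3; Z→Loc3.
South Co.'s best replies: Loc1→Y; Loc2→W; Loc3→Z; Loc4→Z.
The unique mutual best reply is (Loc3, Z), giving (4, 8).
South Co.'s commitment gain: 8 − 8 = 0.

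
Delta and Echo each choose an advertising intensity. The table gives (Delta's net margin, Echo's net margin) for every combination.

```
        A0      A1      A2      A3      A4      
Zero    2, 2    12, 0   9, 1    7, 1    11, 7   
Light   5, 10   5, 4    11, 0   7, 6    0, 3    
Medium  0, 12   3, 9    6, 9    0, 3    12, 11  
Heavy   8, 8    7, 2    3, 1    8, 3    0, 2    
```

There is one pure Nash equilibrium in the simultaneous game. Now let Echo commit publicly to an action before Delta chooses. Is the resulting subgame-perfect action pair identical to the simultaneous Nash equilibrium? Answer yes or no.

no

Solve by backward induction (Echo leads).
- A0: BR = Heavy, leader payoff 8.
- A1: BR = Zero, leader payoff 0.
- A2: BR = Light, leader payoff 0.
- A3: BR = Heavy, leader payoff 3.
- A4: BR = Medium, leader payoff 11.
Echo's induced payoffs are 8, 0, 0, 3, 11, so Echo commits to A4. Subgame-perfect outcome: (Medium, A4) with payoffs (12, 11).
For the simultaneous game, intersect best replies.
Delta's best replies: A0→Heavy; A1→Zero; A2→Light; A3→Heavy; A4→Medium.
Echo's best replies: Zero→A4; Light→A0; Medium→A0; Heavy→A0.
Only (Heavy, A0) has each player best-responding; Nash payoffs (8, 8).
Sequential outcome (Medium, A4) differs from the Nash profile (Heavy, A0).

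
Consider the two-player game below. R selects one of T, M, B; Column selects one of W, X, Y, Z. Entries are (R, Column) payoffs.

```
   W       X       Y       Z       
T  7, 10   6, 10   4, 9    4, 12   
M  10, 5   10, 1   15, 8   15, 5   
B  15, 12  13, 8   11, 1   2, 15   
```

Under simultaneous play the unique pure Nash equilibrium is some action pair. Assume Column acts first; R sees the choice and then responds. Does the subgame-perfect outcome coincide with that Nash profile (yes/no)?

Backward induction with Column moving first.
- W: BR = B, leader payoff 12.
- X: BR = B, leader payoff 8.
- Y: BR = M, leader payoff 8.
- Z: BR = M, leader payoff 5.
Column's induced payoffs are 12, 8, 8, 5, so Column commits to W. Subgame-perfect outcome: (B, W) with payoffs (15, 12).
Under simultaneous play:
R's best replies: W→B; X→B; Y→M; Z→M.
Column's best replies: T→Z; M→Y; B→Z.
The unique mutual best reply is (M, Y), giving (15, 8).
Sequential outcome (B, W) differs from the Nash profile (M, Y).

no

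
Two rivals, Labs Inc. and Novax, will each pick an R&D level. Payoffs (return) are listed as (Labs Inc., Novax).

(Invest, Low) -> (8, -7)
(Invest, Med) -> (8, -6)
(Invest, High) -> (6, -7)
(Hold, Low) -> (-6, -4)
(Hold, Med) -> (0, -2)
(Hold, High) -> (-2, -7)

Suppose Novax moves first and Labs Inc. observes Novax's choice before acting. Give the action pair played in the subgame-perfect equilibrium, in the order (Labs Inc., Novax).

(Invest, Med)

Backward induction with Novax moving first.
- Low: BR = Invest, leader payoff -7.
- Med: BR = Invest, leader payoff -6.
- High: BR = Invest, leader payoff -7.
Maximizing over -7, -6, -7, Novax chooses Med. Subgame-perfect outcome: (Invest, Med) with payoffs (8, -6).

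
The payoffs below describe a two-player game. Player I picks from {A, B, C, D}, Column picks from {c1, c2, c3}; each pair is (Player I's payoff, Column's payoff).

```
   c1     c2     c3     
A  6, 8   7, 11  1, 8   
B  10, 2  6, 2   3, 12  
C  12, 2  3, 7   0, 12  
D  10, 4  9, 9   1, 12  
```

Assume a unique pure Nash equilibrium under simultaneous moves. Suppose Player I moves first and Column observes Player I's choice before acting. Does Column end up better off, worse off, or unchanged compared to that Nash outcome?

Work backward from Column's decision.
- A: BR = c2, leader payoff 7.
- B: BR = c3, leader payoff 3.
- C: BR = c3, leader payoff 0.
- D: BR = c3, leader payoff 1.
Maximizing over 7, 3, 0, 1, Player I chooses A. Subgame-perfect outcome: (A, c2) with payoffs (7, 11).
Under simultaneous play:
Player I's best replies: c1→C; c2→D; c3→B.
Column's best replies: A→c2; B→c3; C→c3; D→c3.
The unique mutual best reply is (B, c3), giving (3, 12).
Column earns 11 sequentially versus 12 at the Nash outcome: worse off.

worse off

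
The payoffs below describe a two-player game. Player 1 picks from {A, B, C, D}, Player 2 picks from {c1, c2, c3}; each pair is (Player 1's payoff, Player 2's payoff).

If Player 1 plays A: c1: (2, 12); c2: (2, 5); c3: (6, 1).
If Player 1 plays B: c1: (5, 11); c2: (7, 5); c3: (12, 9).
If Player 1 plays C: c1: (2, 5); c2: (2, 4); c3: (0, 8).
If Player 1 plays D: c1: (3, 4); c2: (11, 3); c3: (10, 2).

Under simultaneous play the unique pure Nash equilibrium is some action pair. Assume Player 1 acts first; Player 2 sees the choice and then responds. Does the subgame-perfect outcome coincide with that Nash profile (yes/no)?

yes

Work backward from Player 2's decision.
- A → Player 2 plays c1 (best of 12, 5, 1); Player 1 gets 2.
- B → Player 2 plays c1 (best of 11, 5, 9); Player 1 gets 5.
- C → Player 2 plays c3 (best of 5, 4, 8); Player 1 gets 0.
- D → Player 2 plays c1 (best of 4, 3, 2); Player 1 gets 3.
Player 1's induced payoffs are 2, 5, 0, 3, so Player 1 commits to B. Subgame-perfect outcome: (B, c1) with payoffs (5, 11).
For the simultaneous game, intersect best replies.
Player 1's best replies: c1→B; c2→D; c3→B.
Player 2's best replies: A→c1; B→c1; C→c3; D→c1.
Only (B, c1) has each player best-responding; Nash payoffs (5, 11).
Sequential outcome (B, c1) coincides with the Nash profile (B, c1).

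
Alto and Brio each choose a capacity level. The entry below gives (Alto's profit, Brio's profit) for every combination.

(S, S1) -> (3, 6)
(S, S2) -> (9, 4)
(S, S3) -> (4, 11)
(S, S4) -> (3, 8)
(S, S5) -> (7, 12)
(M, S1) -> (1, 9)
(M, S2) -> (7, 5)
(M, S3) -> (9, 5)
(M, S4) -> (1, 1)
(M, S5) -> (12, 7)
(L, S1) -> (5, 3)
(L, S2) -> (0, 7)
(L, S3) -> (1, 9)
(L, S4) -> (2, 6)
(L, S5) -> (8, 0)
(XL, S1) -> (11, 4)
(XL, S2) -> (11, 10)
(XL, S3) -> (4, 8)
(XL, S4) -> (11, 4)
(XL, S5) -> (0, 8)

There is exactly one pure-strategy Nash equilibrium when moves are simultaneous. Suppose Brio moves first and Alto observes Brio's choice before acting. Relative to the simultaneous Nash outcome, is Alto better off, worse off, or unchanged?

Alto best-responds to each possible Brio move:
- S1: Alto compares 3, 1, 5, 11 and picks XL; Brio would get 4.
- S2: Alto compares 9, 7, 0, 11 and picks XL; Brio would get 10.
- S3: Alto compares 4, 9, 1, 4 and picks M; Brio would get 5.
- S4: Alto compares 3, 1, 2, 11 and picks XL; Brio would get 4.
- S5: Alto compares 7, 12, 8, 0 and picks M; Brio would get 7.
Brio's induced payoffs are 4, 10, 5, 4, 7, so Brio commits to S2. Subgame-perfect outcome: (XL, S2) with payoffs (11, 10).
Under simultaneous play:
Alto's best replies: S1→XL; S2→XL; S3→M; S4→XL; S5→M.
Brio's best replies: S→S5; M→S1; L→S3; XL→S2.
Only (XL, S2) has each player best-responding; Nash payoffs (11, 10).
Alto earns 11 sequentially versus 11 at the Nash outcome: unchanged.

unchanged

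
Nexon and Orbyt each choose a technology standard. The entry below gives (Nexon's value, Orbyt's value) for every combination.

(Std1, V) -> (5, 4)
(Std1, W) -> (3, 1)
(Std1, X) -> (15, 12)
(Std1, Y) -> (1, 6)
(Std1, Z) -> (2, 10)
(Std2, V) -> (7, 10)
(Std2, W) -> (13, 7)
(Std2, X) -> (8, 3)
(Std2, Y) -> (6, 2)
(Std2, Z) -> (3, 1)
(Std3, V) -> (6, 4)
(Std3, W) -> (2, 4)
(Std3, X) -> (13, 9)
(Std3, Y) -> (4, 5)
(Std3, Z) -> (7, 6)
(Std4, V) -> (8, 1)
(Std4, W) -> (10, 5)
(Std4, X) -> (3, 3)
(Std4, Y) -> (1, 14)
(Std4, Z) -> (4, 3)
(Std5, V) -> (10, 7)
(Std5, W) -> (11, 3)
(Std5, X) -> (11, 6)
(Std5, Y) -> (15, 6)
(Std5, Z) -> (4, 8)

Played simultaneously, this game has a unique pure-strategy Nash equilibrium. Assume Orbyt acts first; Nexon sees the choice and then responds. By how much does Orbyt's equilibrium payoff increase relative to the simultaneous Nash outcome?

Backward induction with Orbyt moving first.
- V → Nexon plays Std5 (best of 5, 7, 6, 8, 10); Orbyt gets 7.
- W → Nexon plays Std2 (best of 3, 13, 2, 10, 11); Orbyt gets 7.
- X → Nexon plays Std1 (best of 15, 8, 13, 3, 11); Orbyt gets 12.
- Y → Nexon plays Std5 (best of 1, 6, 4, 1, 15); Orbyt gets 6.
- Z → Nexon plays Std3 (best of 2, 3, 7, 4, 4); Orbyt gets 6.
Maximizing over 7, 7, 12, 6, 6, Orbyt chooses X. Subgame-perfect outcome: (Std1, X) with payoffs (15, 12).
For the simultaneous game, intersect best replies.
Nexon's best replies: V→Std5; W→Std2; X→Std1; Y→Std5; Z→Std3.
Orbyt's best replies: Std1→X; Std2→V; Std3→X; Std4→Y; Std5→Z.
The unique mutual best reply is (Std1, X), giving (15, 12).
Orbyt's commitment gain: 12 − 12 = 0.

0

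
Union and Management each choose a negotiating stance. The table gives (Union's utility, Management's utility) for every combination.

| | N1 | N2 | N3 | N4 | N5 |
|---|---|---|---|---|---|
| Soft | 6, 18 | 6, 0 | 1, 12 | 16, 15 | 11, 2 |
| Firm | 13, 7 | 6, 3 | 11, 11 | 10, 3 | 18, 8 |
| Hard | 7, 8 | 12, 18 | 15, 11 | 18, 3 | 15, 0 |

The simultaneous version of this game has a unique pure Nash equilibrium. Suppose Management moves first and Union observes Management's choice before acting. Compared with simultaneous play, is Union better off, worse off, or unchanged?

Union best-responds to each possible Management move:
- N1: Union compares 6, 13, 7 and picks Firm; Management would get 7.
- N2: Union compares 6, 6, 12 and picks Hard; Management would get 18.
- N3: Union compares 1, 11, 15 and picks Hard; Management would get 11.
- N4: Union compares 16, 10, 18 and picks Hard; Management would get 3.
- N5: Union compares 11, 18, 15 and picks Firm; Management would get 8.
Among 7, 18, 11, 3, 8, the best is 18 at N2. Subgame-perfect outcome: (Hard, N2) with payoffs (12, 18).
For the simultaneous game, intersect best replies.
Union's best replies: N1→Firm; N2→Hard; N3→Hard; N4→Hard; N5→Firm.
Management's best replies: Soft→N1; Firm→N3; Hard→N2.
Only (Hard, N2) has each player best-responding; Nash payoffs (12, 18).
Union earns 12 sequentially versus 12 at the Nash outcome: unchanged.

unchanged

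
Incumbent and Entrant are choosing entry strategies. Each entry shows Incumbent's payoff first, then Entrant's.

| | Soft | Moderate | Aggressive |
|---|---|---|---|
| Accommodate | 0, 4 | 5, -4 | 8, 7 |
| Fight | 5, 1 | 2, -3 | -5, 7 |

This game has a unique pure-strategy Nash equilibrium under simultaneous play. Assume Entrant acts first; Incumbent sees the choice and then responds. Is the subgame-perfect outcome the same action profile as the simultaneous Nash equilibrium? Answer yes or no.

Backward induction with Entrant moving first.
- Soft: BR = Fight, leader payoff 1.
- Moderate: BR = Accommodate, leader payoff -4.
- Aggressive: BR = Accommodate, leader payoff 7.
Maximizing over 1, -4, 7, Entrant chooses Aggressive. Subgame-perfect outcome: (Accommodate, Aggressive) with payoffs (8, 7).
Now find the simultaneous Nash equilibrium.
Incumbent's best replies: Soft→Fight; Moderate→Accommodate; Aggressive→Accommodate.
Entrant's best replies: Accommodate→Aggressive; Fight→Aggressive.
Only (Accommodate, Aggressive) has each player best-responding; Nash payoffs (8, 7).
Sequential outcome (Accommodate, Aggressive) coincides with the Nash profile (Accommodate, Aggressive).

yes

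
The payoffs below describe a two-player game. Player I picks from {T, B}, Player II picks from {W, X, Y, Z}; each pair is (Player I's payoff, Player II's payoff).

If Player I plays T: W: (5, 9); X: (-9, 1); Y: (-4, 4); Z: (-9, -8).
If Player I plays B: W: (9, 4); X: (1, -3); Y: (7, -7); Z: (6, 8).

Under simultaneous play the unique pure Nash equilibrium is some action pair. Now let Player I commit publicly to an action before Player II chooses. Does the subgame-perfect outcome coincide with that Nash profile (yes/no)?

yes

Work backward from Player II's decision.
- T: Player II compares 9, 1, 4, -8 and picks W; Player I would get 5.
- B: Player II compares 4, -3, -7, 8 and picks Z; Player I would get 6.
Maximizing over 5, 6, Player I chooses B. Subgame-perfect outcome: (B, Z) with payoffs (6, 8).
Now find the simultaneous Nash equilibrium.
Player I's best replies: W→B; X→B; Y→B; Z→B.
Player II's best replies: T→W; B→Z.
Only (B, Z) has each player best-responding; Nash payoffs (6, 8).
Sequential outcome (B, Z) coincides with the Nash profile (B, Z).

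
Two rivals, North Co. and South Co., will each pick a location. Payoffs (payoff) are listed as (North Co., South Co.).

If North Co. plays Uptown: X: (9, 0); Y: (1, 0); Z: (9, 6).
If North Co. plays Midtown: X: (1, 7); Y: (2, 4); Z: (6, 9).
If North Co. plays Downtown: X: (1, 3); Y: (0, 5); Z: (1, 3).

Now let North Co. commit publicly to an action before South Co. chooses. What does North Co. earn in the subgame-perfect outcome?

Backward induction with North Co. moving first.
- Uptown → South Co. plays Z (best of 0, 0, 6); North Co. gets 9.
- Midtown → South Co. plays Z (best of 7, 4, 9); North Co. gets 6.
- Downtown → South Co. plays Y (best of 3, 5, 3); North Co. gets 0.
Maximizing over 9, 6, 0, North Co. chooses Uptown. Subgame-perfect outcome: (Uptown, Z) with payoffs (9, 6).

9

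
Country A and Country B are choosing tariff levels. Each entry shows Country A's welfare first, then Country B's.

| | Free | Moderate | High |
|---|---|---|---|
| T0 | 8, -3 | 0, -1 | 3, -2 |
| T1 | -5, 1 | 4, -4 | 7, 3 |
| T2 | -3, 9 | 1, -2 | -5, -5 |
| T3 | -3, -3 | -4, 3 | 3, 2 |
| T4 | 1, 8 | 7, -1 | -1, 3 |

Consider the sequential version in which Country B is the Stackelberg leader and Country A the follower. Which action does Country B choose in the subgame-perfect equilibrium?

Solve by backward induction (Country B leads).
- Free: BR = T0, leader payoff -3.
- Moderate: BR = T4, leader payoff -1.
- High: BR = T1, leader payoff 3.
Country B's induced payoffs are -3, -1, 3, so Country B commits to High. Subgame-perfect outcome: (T1, High) with payoffs (7, 3).

High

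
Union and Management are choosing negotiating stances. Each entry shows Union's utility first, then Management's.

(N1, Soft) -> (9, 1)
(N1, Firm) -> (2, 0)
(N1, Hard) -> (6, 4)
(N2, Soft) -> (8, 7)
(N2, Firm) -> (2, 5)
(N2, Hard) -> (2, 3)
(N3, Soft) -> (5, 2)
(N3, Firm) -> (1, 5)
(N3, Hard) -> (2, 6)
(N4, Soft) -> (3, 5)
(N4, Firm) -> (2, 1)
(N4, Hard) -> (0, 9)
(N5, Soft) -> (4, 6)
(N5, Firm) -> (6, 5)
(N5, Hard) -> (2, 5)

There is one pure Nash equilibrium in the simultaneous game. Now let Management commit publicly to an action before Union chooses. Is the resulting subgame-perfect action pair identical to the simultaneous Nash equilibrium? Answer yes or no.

no

Backward induction with Management moving first.
- Soft: BR = N1, leader payoff 1.
- Firm: BR = N5, leader payoff 5.
- Hard: BR = N1, leader payoff 4.
Among 1, 5, 4, the best is 5 at Firm. Subgame-perfect outcome: (N5, Firm) with payoffs (6, 5).
Now find the simultaneous Nash equilibrium.
Union's best replies: Soft→N1; Firm→N5; Hard→N1.
Management's best replies: N1→Hard; N2→Soft; N3→Hard; N4→Hard; N5→Soft.
Only (N1, Hard) has each player best-responding; Nash payoffs (6, 4).
Sequential outcome (N5, Firm) differs from the Nash profile (N1, Hard).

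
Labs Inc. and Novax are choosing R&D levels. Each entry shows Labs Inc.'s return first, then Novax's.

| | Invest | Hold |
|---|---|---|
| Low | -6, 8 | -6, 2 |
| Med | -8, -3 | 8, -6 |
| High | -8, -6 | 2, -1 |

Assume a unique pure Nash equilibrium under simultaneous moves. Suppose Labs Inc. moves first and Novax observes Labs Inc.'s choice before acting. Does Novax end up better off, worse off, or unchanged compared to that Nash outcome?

worse off

Work backward from Novax's decision.
- Low: BR = Invest, leader payoff -6.
- Med: BR = Invest, leader payoff -8.
- High: BR = Hold, leader payoff 2.
Among -6, -8, 2, the best is 2 at High. Subgame-perfect outcome: (High, Hold) with payoffs (2, -1).
Under simultaneous play:
Labs Inc.'s best replies: Invest→Low; Hold→Med.
Novax's best replies: Low→Invest; Med→Invest; High→Hold.
The unique mutual best reply is (Low, Invest), giving (-6, 8).
Novax earns -1 sequentially versus 8 at the Nash outcome: worse off.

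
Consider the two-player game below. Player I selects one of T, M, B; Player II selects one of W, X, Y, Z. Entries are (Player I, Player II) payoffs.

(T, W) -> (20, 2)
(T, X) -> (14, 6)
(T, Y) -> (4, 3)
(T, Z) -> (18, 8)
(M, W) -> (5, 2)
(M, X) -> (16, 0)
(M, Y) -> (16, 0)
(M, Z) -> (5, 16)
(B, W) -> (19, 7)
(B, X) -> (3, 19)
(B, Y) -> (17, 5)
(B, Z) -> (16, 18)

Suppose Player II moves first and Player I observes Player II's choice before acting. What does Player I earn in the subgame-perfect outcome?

18

Solve by backward induction (Player II leads).
- W → Player I plays T (best of 20, 5, 19); Player II gets 2.
- X → Player I plays M (best of 14, 16, 3); Player II gets 0.
- Y → Player I plays B (best of 4, 16, 17); Player II gets 5.
- Z → Player I plays T (best of 18, 5, 16); Player II gets 8.
Player II's induced payoffs are 2, 0, 5, 8, so Player II commits to Z. Subgame-perfect outcome: (T, Z) with payoffs (18, 8).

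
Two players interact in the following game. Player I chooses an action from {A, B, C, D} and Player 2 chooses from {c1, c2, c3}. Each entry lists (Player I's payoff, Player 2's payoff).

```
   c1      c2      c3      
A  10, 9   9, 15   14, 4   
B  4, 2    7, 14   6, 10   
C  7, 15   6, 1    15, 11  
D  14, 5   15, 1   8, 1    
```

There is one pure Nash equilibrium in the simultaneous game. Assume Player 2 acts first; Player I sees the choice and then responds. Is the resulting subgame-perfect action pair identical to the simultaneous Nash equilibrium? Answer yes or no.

no

Solve by backward induction (Player 2 leads).
- c1: Player I compares 10, 4, 7, 14 and picks D; Player 2 would get 5.
- c2: Player I compares 9, 7, 6, 15 and picks D; Player 2 would get 1.
- c3: Player I compares 14, 6, 15, 8 and picks C; Player 2 would get 11.
Among 5, 1, 11, the best is 11 at c3. Subgame-perfect outcome: (C, c3) with payoffs (15, 11).
Under simultaneous play:
Player I's best replies: c1→D; c2→D; c3→C.
Player 2's best replies: A→c2; B→c2; C→c1; D→c1.
Only (D, c1) has each player best-responding; Nash payoffs (14, 5).
Sequential outcome (C, c3) differs from the Nash profile (D, c1).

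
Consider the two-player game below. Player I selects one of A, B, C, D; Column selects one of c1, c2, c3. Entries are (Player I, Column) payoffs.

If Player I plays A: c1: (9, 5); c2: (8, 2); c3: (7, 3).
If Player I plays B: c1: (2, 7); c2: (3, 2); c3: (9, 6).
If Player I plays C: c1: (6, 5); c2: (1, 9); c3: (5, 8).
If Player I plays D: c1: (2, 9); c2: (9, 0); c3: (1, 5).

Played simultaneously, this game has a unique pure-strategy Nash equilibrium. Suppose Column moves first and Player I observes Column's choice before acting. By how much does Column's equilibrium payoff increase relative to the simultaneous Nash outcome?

1

Solve by backward induction (Column leads).
- c1: Player I compares 9, 2, 6, 2 and picks A; Column would get 5.
- c2: Player I compares 8, 3, 1, 9 and picks D; Column would get 0.
- c3: Player I compares 7, 9, 5, 1 and picks B; Column would get 6.
Maximizing over 5, 0, 6, Column chooses c3. Subgame-perfect outcome: (B, c3) with payoffs (9, 6).
Now find the simultaneous Nash equilibrium.
Player I's best replies: c1→A; c2→D; c3→B.
Column's best replies: A→c1; B→c1; C→c2; D→c1.
Only (A, c1) has each player best-responding; Nash payoffs (9, 5).
Column's commitment gain: 6 − 5 = 1.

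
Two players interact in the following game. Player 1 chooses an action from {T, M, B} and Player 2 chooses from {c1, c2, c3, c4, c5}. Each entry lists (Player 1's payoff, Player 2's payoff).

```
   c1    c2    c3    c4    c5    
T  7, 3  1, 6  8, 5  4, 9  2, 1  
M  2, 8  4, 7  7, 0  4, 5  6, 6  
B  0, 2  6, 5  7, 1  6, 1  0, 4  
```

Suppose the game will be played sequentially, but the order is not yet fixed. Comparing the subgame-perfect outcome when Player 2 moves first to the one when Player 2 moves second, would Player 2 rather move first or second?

first

If Player 1 leads: Player 2's best replies are T→c4, M→c1, B→c2; Player 1's induced payoffs 4, 2, 6; outcome (B, c2), payoffs (6, 5).
If Player 2 leads: Player 1's best replies are c1→T, c2→B, c3→T, c4→B, c5→M; Player 2's induced payoffs 3, 5, 5, 1, 6; outcome (M, c5), payoffs (6, 6).
Player 2 gets 6 moving first and 5 moving second, so Player 2 prefers to move first.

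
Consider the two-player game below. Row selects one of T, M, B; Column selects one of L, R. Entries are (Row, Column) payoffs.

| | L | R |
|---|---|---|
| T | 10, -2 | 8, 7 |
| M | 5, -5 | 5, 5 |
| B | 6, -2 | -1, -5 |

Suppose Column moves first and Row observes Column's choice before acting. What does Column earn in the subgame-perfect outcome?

Row best-responds to each possible Column move:
- L: BR = T, leader payoff -2.
- R: BR = T, leader payoff 7.
Among -2, 7, the best is 7 at R. Subgame-perfect outcome: (T, R) with payoffs (8, 7).

7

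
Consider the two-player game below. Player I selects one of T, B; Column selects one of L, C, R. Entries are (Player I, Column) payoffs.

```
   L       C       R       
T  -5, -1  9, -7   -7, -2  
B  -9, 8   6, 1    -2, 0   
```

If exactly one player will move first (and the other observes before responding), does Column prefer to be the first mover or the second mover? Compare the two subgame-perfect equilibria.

If Player I leads: Column's best replies are T→L, B→L; Player I's induced payoffs -5, -9; outcome (T, L), payoffs (-5, -1).
If Column leads: Player I's best replies are L→T, C→T, R→B; Column's induced payoffs -1, -7, 0; outcome (B, R), payoffs (-2, 0).
Column gets 0 moving first and -1 moving second, so Column prefers to move first.

first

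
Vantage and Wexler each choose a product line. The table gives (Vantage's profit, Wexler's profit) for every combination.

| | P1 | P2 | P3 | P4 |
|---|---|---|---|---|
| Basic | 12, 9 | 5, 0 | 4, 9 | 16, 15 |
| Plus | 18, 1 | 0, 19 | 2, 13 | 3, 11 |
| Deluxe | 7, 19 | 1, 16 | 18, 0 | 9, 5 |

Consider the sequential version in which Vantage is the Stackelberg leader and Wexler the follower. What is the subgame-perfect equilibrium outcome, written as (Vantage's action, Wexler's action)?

Work backward from Wexler's decision.
- Basic: Wexler compares 9, 0, 9, 15 and picks P4; Vantage would get 16.
- Plus: Wexler compares 1, 19, 13, 11 and picks P2; Vantage would get 0.
- Deluxe: Wexler compares 19, 16, 0, 5 and picks P1; Vantage would get 7.
Vantage's induced payoffs are 16, 0, 7, so Vantage commits to Basic. Subgame-perfect outcome: (Basic, P4) with payoffs (16, 15).

(Basic, P4)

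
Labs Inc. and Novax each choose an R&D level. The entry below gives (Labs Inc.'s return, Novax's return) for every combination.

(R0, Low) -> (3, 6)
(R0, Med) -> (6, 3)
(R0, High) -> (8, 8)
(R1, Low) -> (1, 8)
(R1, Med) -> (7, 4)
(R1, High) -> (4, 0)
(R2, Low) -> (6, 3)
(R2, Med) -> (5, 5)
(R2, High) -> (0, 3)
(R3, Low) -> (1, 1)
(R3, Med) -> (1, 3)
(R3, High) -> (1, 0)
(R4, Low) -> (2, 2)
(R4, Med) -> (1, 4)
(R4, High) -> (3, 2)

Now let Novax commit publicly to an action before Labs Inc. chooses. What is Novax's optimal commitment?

Backward induction with Novax moving first.
- Low: Labs Inc. compares 3, 1, 6, 1, 2 and picks R2; Novax would get 3.
- Med: Labs Inc. compares 6, 7, 5, 1, 1 and picks R1; Novax would get 4.
- High: Labs Inc. compares 8, 4, 0, 1, 3 and picks R0; Novax would get 8.
Among 3, 4, 8, the best is 8 at High. Subgame-perfect outcome: (R0, High) with payoffs (8, 8).

High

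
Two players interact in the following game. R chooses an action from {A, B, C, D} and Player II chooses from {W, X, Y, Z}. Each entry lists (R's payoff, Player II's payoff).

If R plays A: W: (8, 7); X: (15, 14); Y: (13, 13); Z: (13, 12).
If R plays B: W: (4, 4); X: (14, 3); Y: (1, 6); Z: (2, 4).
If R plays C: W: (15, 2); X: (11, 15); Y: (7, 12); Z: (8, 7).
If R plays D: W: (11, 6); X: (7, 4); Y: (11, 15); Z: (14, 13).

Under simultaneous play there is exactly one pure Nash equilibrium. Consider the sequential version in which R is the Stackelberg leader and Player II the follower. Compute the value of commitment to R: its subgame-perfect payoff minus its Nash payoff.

Work backward from Player II's decision.
- A: BR = X, leader payoff 15.
- B: BR = Y, leader payoff 1.
- C: BR = X, leader payoff 11.
- D: BR = Y, leader payoff 11.
R's induced payoffs are 15, 1, 11, 11, so R commits to A. Subgame-perfect outcome: (A, X) with payoffs (15, 14).
For the simultaneous game, intersect best replies.
R's best replies: W→C; X→A; Y→A; Z→D.
Player II's best replies: A→X; B→Y; C→X; D→Y.
The unique mutual best reply is (A, X), giving (15, 14).
R's commitment gain: 15 − 15 = 0.

0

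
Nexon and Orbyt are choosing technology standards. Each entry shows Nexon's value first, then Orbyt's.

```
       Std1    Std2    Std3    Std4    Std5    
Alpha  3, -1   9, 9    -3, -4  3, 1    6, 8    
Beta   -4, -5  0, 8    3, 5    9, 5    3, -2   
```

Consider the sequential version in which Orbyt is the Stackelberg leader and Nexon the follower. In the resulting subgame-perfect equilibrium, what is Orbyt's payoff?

9

Solve by backward induction (Orbyt leads).
- Std1 → Nexon plays Alpha (best of 3, -4); Orbyt gets -1.
- Std2 → Nexon plays Alpha (best of 9, 0); Orbyt gets 9.
- Std3 → Nexon plays Beta (best of -3, 3); Orbyt gets 5.
- Std4 → Nexon plays Beta (best of 3, 9); Orbyt gets 5.
- Std5 → Nexon plays Alpha (best of 6, 3); Orbyt gets 8.
Maximizing over -1, 9, 5, 5, 8, Orbyt chooses Std2. Subgame-perfect outcome: (Alpha, Std2) with payoffs (9, 9).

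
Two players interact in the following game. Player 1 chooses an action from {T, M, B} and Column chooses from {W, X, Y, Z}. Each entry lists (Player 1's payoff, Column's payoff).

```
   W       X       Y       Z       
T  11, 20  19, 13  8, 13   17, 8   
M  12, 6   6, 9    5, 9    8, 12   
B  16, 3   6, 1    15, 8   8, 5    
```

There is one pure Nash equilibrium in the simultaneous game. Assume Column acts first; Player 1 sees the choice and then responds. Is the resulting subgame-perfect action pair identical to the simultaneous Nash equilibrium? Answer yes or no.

Work backward from Player 1's decision.
- W: Player 1 compares 11, 12, 16 and picks B; Column would get 3.
- X: Player 1 compares 19, 6, 6 and picks T; Column would get 13.
- Y: Player 1 compares 8, 5, 15 and picks B; Column would get 8.
- Z: Player 1 compares 17, 8, 8 and picks T; Column would get 8.
Maximizing over 3, 13, 8, 8, Column chooses X. Subgame-perfect outcome: (T, X) with payoffs (19, 13).
For the simultaneous game, intersect best replies.
Player 1's best replies: W→B; X→T; Y→B; Z→T.
Column's best replies: T→W; M→Z; B→Y.
Only (B, Y) has each player best-responding; Nash payoffs (15, 8).
Sequential outcome (T, X) differs from the Nash profile (B, Y).

no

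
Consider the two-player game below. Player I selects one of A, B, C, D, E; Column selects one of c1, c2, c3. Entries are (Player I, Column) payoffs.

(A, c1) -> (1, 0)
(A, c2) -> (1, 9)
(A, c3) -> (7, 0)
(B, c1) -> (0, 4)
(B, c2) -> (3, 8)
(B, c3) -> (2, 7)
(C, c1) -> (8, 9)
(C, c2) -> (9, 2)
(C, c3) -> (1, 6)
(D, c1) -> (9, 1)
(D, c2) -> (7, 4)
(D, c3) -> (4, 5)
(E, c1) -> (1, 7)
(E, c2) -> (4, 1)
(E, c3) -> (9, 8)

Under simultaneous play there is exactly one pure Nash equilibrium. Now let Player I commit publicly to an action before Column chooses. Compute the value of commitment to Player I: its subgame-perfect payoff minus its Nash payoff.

Column best-responds to each possible Player I move:
- A → Column plays c2 (best of 0, 9, 0); Player I gets 1.
- B → Column plays c2 (best of 4, 8, 7); Player I gets 3.
- C → Column plays c1 (best of 9, 2, 6); Player I gets 8.
- D → Column plays c3 (best of 1, 4, 5); Player I gets 4.
- E → Column plays c3 (best of 7, 1, 8); Player I gets 9.
Player I's induced payoffs are 1, 3, 8, 4, 9, so Player I commits to E. Subgame-perfect outcome: (E, c3) with payoffs (9, 8).
Now find the simultaneous Nash equilibrium.
Player I's best replies: c1→D; c2→C; c3→E.
Column's best replies: A→c2; B→c2; C→c1; D→c3; E→c3.
The unique mutual best reply is (E, c3), giving (9, 8).
Player I's commitment gain: 9 − 9 = 0.

0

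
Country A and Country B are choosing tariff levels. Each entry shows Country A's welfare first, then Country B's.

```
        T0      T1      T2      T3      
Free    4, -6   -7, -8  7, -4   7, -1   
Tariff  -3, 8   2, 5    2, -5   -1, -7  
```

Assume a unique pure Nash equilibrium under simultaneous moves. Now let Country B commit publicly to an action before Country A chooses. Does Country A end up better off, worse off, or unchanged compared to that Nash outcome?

Work backward from Country A's decision.
- T0: Country A compares 4, -3 and picks Free; Country B would get -6.
- T1: Country A compares -7, 2 and picks Tariff; Country B would get 5.
- T2: Country A compares 7, 2 and picks Free; Country B would get -4.
- T3: Country A compares 7, -1 and picks Free; Country B would get -1.
Among -6, 5, -4, -1, the best is 5 at T1. Subgame-perfect outcome: (Tariff, T1) with payoffs (2, 5).
Now find the simultaneous Nash equilibrium.
Country A's best replies: T0→Free; T1→Tariff; T2→Free; T3→Free.
Country B's best replies: Free→T3; Tariff→T0.
The unique mutual best reply is (Free, T3), giving (7, -1).
Country A earns 2 sequentially versus 7 at the Nash outcome: worse off.

worse off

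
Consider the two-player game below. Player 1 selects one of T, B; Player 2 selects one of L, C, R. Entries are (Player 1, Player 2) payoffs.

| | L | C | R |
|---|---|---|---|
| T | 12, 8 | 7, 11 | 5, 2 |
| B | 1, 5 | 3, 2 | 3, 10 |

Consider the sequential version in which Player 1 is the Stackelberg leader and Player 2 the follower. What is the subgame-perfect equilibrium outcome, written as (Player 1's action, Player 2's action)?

Work backward from Player 2's decision.
- T: Player 2 compares 8, 11, 2 and picks C; Player 1 would get 7.
- B: Player 2 compares 5, 2, 10 and picks R; Player 1 would get 3.
Maximizing over 7, 3, Player 1 chooses T. Subgame-perfect outcome: (T, C) with payoffs (7, 11).

(T, C)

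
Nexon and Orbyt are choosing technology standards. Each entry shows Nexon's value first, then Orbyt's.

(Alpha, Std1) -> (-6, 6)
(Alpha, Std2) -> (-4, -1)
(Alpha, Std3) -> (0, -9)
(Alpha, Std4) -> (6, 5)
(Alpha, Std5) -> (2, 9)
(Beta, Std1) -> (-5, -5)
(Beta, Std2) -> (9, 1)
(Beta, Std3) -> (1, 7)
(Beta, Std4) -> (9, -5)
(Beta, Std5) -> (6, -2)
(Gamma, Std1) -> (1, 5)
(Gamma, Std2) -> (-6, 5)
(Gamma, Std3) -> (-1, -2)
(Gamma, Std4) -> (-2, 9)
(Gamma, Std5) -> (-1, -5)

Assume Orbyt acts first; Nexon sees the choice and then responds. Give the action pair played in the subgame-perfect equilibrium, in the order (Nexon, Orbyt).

Solve by backward induction (Orbyt leads).
- Std1: BR = Gamma, leader payoff 5.
- Std2: BR = Beta, leader payoff 1.
- Std3: BR = Beta, leader payoff 7.
- Std4: BR = Beta, leader payoff -5.
- Std5: BR = Beta, leader payoff -2.
Maximizing over 5, 1, 7, -5, -2, Orbyt chooses Std3. Subgame-perfect outcome: (Beta, Std3) with payoffs (1, 7).

(Beta, Std3)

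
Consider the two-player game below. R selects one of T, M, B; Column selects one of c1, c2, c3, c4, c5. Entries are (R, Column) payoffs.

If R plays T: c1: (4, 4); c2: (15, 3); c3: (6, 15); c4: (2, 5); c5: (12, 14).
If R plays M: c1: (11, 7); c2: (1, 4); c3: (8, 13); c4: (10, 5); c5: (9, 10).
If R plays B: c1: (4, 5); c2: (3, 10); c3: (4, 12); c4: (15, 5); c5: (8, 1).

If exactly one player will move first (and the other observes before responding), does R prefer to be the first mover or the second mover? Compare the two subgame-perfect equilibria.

second

If R leads: Column's best replies are T→c3, M→c3, B→c3; R's induced payoffs 6, 8, 4; outcome (M, c3), payoffs (8, 13).
If Column leads: R's best replies are c1→M, c2→T, c3→M, c4→B, c5→T; Column's induced payoffs 7, 3, 13, 5, 14; outcome (T, c5), payoffs (12, 14).
R gets 8 moving first and 12 moving second, so R prefers to move second.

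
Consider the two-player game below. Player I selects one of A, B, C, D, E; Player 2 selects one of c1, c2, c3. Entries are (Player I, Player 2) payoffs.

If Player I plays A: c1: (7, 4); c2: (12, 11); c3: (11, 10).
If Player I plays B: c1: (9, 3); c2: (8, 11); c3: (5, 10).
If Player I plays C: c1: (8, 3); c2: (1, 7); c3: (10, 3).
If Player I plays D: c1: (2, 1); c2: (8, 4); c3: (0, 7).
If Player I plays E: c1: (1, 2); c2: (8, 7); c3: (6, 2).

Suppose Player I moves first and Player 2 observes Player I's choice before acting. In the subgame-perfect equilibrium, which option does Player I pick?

Work backward from Player 2's decision.
- A → Player 2 plays c2 (best of 4, 11, 10); Player I gets 12.
- B → Player 2 plays c2 (best of 3, 11, 10); Player I gets 8.
- C → Player 2 plays c2 (best of 3, 7, 3); Player I gets 1.
- D → Player 2 plays c3 (best of 1, 4, 7); Player I gets 0.
- E → Player 2 plays c2 (best of 2, 7, 2); Player I gets 8.
Player I's induced payoffs are 12, 8, 1, 0, 8, so Player I commits to A. Subgame-perfect outcome: (A, c2) with payoffs (12, 11).

A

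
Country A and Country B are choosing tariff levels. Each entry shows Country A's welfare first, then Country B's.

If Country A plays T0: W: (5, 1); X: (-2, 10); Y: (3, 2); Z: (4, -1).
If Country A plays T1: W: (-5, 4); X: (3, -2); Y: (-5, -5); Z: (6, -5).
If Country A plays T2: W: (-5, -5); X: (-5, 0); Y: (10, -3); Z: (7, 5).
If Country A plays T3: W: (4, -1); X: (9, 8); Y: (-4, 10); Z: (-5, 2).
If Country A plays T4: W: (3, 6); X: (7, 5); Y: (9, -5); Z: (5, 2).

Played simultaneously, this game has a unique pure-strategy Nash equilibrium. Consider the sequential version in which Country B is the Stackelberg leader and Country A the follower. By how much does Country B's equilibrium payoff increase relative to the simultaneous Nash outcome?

Solve by backward induction (Country B leads).
- W: Country A compares 5, -5, -5, 4, 3 and picks T0; Country B would get 1.
- X: Country A compares -2, 3, -5, 9, 7 and picks T3; Country B would get 8.
- Y: Country A compares 3, -5, 10, -4, 9 and picks T2; Country B would get -3.
- Z: Country A compares 4, 6, 7, -5, 5 and picks T2; Country B would get 5.
Country B's induced payoffs are 1, 8, -3, 5, so Country B commits to X. Subgame-perfect outcome: (T3, X) with payoffs (9, 8).
Now find the simultaneous Nash equilibrium.
Country A's best replies: W→T0; X→T3; Y→T2; Z→T2.
Country B's best replies: T0→X; T1→W; T2→Z; T3→Y; T4→W.
Only (T2, Z) has each player best-responding; Nash payoffs (7, 5).
Country B's commitment gain: 8 − 5 = 3.

3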